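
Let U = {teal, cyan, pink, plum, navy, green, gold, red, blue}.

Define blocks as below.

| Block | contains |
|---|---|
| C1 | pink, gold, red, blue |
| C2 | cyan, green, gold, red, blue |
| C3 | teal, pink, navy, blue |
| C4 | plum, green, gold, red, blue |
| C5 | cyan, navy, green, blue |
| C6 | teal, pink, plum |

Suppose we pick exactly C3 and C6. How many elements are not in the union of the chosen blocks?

Union of C3, C6 = {teal, pink, plum, navy, blue}.
Not covered: cyan, green, gold, red — 4 elements.

4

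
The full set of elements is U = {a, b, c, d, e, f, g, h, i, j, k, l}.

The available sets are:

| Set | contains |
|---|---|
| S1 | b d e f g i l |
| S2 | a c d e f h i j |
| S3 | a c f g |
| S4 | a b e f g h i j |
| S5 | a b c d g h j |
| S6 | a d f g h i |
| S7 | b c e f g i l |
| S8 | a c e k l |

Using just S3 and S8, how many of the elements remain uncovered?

Union of S3, S8 = {a, c, e, f, g, k, l}.
Not covered: b, d, h, i, j — 5 elements.

5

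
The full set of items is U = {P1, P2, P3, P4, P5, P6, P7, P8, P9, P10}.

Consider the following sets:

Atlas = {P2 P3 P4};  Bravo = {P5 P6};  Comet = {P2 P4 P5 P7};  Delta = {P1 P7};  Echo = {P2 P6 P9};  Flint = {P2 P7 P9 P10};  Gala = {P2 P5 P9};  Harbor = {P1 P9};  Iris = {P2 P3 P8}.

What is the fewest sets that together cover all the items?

5

Take {Comet, Echo, Flint, Harbor, Iris}. Their union is {P1, P2, P3, P4, P5, P6, P7, P8, P9, P10}, which is all 10 items.
No 4 of the 9 sets cover everything (all 126 combinations miss at least one item), so 5 is optimal.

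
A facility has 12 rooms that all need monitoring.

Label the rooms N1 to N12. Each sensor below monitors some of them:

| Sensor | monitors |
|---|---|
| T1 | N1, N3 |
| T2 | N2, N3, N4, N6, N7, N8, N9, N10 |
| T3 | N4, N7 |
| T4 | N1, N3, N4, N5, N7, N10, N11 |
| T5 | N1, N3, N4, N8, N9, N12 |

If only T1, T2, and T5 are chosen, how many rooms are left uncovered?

Union of T1, T2, T5 = {N1, N2, N3, N4, N6, N7, N8, N9, N10, N12}.
Not covered: N5, N11 — 2 rooms.

2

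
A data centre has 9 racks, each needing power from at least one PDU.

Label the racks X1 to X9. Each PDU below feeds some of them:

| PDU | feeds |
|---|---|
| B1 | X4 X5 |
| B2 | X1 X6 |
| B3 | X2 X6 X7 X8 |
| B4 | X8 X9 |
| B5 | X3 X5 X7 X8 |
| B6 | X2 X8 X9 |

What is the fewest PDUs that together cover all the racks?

4

Take {B1, B2, B5, B6}. Their union is {X1, X2, X3, X4, X5, X6, X7, X8, X9}, which is all 9 racks.
Only B5 contains X3, so B5 is forced; the remaining 5 racks need at least 3 more PDUs (each remaining PDU adds at most 2) — so at least 4 PDUs are needed, and 4 is optimal.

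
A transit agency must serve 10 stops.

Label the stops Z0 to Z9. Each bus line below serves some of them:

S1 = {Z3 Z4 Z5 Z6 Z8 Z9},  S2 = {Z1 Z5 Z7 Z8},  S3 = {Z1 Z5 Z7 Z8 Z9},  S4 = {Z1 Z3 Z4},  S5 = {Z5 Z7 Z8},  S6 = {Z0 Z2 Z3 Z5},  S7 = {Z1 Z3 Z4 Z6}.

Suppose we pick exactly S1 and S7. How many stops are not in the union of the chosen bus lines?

3

Union of S1, S7 = {Z1, Z3, Z4, Z5, Z6, Z8, Z9}.
Not covered: Z0, Z2, Z7 — 3 stops.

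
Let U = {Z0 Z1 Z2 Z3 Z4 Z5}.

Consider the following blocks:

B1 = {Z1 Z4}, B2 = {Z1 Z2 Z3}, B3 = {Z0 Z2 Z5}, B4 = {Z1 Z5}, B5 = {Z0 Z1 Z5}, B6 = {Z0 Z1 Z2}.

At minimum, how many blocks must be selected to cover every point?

B1 and B2 and B5 together: B1 ∪ B2 ∪ B5 = {Z0, Z1, Z2, Z3, Z4, Z5} — every point is covered.
Only B2 contains Z3, so B2 is forced; the remaining 3 points need at least 2 more blocks (each remaining block adds at most 2) — so at least 3 blocks are needed, and 3 is optimal.

3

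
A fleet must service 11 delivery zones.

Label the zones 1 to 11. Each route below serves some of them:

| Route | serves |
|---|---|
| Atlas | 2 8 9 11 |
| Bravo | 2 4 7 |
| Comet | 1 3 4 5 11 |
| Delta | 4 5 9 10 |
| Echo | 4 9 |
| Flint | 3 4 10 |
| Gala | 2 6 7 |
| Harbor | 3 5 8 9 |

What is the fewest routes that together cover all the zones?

Comet and Flint and Gala and Harbor together: Comet ∪ Flint ∪ Gala ∪ Harbor = {1, 2, 3, 4, 5, 6, 7, 8, 9, 10, 11} — every zone is covered.
No 3 of the 8 routes cover everything (all 56 combinations miss at least one zone), so 4 is optimal.

4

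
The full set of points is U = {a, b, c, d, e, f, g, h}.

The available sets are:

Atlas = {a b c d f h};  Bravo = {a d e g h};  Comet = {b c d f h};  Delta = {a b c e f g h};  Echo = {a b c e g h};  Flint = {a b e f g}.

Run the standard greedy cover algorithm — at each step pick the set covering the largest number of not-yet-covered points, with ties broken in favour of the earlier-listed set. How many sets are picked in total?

Greedy: pick Delta (covers 7 new) → pick Atlas (covers 1 new). Total picks: 2.

2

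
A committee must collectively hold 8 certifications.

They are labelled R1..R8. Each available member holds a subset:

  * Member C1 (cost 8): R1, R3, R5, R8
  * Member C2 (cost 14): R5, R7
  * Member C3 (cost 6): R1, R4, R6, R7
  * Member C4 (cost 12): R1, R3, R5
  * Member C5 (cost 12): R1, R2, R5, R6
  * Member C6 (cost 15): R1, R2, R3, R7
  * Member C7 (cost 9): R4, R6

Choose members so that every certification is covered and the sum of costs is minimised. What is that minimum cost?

26

C1, C3, C5 together cover every certification (C1 ∪ C3 ∪ C5 = {R1, R2, R3, R4, R5, R6, R7, R8}); total cost 8 + 6 + 12 = 26.
No covering selection has total cost below 26.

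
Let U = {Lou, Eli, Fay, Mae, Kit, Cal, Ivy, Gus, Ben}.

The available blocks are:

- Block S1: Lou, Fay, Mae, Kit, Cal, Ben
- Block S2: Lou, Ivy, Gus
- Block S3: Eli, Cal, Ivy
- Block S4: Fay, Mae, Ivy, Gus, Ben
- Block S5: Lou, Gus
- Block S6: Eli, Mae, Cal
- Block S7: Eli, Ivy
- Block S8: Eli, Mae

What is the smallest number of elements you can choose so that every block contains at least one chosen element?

3

The 3 elements {Eli, Gus, Ben} hit every block.
No choice of 2 elements meets every block, so 3 is the minimum.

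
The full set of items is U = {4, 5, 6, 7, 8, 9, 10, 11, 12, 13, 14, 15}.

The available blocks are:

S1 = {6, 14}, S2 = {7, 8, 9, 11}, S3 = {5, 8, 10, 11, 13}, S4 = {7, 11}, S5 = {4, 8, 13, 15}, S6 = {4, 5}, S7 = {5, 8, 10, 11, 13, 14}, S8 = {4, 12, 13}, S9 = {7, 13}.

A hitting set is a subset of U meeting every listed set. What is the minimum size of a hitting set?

Take H = {4, 7, 11, 14}. Each listed block contains at least one of these, so H is a hitting set of size 4.
No choice of 3 items meets every block, so 4 is the minimum.

4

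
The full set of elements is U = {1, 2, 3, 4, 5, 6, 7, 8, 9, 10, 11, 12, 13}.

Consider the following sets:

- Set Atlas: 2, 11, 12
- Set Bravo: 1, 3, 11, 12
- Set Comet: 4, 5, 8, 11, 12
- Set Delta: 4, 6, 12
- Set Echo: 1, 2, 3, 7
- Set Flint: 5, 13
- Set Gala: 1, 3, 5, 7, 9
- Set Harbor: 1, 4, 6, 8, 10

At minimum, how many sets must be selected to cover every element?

Take {Atlas, Flint, Gala, Harbor}. Their union is {1, 2, 3, 4, 5, 6, 7, 8, 9, 10, 11, 12, 13}, which is all 13 elements.
Only Flint contains 13, so Flint is forced; the remaining 11 elements need at least 3 more sets (each remaining set adds at most 5) — so at least 4 sets are needed, and 4 is optimal.

4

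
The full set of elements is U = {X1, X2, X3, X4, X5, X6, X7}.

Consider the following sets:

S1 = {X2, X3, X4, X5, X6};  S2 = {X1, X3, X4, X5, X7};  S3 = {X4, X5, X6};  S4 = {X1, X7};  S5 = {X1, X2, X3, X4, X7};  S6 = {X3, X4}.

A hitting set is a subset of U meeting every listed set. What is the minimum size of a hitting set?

2

Take H = {X1, X4}. Each listed set contains at least one of these, so H is a hitting set of size 2.
The sets S3, S4 are pairwise disjoint, so any hitting set needs a separate element for each — at least 2. Hence 2 is optimal.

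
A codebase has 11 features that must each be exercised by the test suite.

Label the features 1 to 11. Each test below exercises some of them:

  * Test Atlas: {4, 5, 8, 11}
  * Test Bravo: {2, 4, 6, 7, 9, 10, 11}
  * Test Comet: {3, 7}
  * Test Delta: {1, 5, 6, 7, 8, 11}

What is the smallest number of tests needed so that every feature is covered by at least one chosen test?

Take {Bravo, Comet, Delta}. Their union is {1, 2, 3, 4, 5, 6, 7, 8, 9, 10, 11}, which is all 11 features.
Only Delta contains 1, so Delta is forced; the remaining 5 features need at least 2 more tests (each remaining test adds at most 4) — so at least 3 tests are needed, and 3 is optimal.

3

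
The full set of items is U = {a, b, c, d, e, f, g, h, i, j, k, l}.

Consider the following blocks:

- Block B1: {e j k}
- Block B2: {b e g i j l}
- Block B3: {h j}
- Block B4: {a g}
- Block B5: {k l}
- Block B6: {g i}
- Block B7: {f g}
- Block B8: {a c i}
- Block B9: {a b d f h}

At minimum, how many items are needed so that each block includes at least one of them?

The 4 items {a, g, h, k} hit every block.
The blocks B3, B5, B7, B8 are pairwise disjoint, so any hitting set needs a separate item for each — at least 4. Hence 4 is optimal.

4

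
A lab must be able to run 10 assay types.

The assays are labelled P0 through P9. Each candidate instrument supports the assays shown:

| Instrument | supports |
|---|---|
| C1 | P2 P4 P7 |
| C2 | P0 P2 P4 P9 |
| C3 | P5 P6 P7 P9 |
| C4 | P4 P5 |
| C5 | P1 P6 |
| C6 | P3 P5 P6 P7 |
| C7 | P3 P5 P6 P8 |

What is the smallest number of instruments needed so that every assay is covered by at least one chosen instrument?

Take {C1, C2, C5, C7}. Their union is {P0, P1, P2, P3, P4, P5, P6, P7, P8, P9}, which is all 10 assays.
No 3 of the 7 instruments cover everything (all 35 combinations miss at least one assay), so 4 is optimal.

4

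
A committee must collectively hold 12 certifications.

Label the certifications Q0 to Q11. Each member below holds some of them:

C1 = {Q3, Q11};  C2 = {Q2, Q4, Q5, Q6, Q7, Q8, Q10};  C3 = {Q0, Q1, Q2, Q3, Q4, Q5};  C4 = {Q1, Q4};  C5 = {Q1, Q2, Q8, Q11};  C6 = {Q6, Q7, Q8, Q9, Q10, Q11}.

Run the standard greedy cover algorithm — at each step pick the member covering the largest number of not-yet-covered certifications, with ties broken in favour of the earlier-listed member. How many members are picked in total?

Greedy: pick C2 (covers 7 new) → pick C3 (covers 3 new) → pick C6 (covers 2 new). Total picks: 3.
(The true minimum cover uses only 2 members, so greedy is not optimal here.)

3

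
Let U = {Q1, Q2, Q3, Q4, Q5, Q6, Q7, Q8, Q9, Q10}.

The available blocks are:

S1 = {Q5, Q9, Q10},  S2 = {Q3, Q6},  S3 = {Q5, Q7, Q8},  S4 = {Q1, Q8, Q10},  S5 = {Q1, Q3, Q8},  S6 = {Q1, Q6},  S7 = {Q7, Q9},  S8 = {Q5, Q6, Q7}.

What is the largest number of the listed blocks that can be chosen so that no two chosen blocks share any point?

S2, S4, S7 are pairwise disjoint (S2={Q3,Q6}; S4={Q1,Q8,Q10}; S7={Q7,Q9}).
Every remaining block overlaps one of these, and no 4 of the listed blocks are pairwise disjoint, so 3 is the maximum.

3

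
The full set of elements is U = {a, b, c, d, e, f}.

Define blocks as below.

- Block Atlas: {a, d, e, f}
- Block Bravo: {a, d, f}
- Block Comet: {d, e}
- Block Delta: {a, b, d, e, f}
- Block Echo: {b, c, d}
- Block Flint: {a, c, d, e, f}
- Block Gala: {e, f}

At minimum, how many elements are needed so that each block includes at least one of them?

H = {d, f} meets every block (each contains at least one member of H), and |H| = 2.
The blocks Echo, Gala are pairwise disjoint, so any hitting set needs a separate element for each — at least 2. Hence 2 is optimal.

2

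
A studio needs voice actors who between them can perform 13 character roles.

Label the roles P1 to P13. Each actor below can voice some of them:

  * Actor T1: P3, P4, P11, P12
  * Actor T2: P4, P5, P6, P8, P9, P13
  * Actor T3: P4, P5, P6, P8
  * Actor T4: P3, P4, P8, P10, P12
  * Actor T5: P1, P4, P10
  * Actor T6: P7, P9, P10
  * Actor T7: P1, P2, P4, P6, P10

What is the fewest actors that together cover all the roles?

Take {T1, T2, T6, T7}. Their union is {P1, P2, P3, P4, P5, P6, P7, P8, P9, P10, P11, P12, P13}, which is all 13 roles.
Only T2 contains P13, so T2 is forced; the remaining 7 roles need at least 3 more actors (each remaining actor adds at most 3) — so at least 4 actors are needed, and 4 is optimal.

4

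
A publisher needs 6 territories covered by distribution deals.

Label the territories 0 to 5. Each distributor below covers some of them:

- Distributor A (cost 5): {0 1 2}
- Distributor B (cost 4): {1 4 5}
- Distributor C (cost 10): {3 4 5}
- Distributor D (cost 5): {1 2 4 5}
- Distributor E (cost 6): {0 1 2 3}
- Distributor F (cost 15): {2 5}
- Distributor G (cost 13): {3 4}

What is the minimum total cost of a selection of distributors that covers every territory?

B, E together cover every territory (B ∪ E = {0, 1, 2, 3, 4, 5}); total cost 4 + 6 = 10.
The greedy pick D, E costs 11; no covering selection beats 10.

10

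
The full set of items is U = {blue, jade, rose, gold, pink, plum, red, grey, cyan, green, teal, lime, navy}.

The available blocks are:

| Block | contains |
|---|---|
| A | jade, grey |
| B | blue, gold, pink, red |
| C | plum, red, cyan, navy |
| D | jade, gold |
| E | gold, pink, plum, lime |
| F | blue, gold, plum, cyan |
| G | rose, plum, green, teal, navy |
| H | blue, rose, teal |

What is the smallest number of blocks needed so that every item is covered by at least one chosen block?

5

A, C, E, G, and H cover everything between them: the union {blue, jade, rose, gold, pink, plum, red, grey, cyan, green, teal, lime, navy} is all of U.
No 4 of the 8 blocks cover everything (all 70 combinations miss at least one item), so 5 is optimal.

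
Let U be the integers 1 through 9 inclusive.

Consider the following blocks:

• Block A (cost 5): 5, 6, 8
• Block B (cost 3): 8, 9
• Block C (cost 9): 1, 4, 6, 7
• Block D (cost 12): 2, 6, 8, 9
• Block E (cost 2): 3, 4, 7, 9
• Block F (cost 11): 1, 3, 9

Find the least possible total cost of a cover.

A, C, D, E together cover every element (A ∪ C ∪ D ∪ E = {1, 2, 3, 4, 5, 6, 7, 8, 9}); total cost 5 + 9 + 12 + 2 = 28.
No covering selection has total cost below 28.

28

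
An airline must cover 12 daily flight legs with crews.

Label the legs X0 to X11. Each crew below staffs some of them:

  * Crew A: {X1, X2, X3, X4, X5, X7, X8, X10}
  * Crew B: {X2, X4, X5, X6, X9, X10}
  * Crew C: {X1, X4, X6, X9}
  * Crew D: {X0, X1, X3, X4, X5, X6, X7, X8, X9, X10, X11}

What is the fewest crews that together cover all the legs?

A and D together: A ∪ D = {X0, X1, X2, X3, X4, X5, X6, X7, X8, X9, X10, X11} — every leg is covered.
No single crew has all 12 legs (the largest, D, has 11), so 2 is optimal.

2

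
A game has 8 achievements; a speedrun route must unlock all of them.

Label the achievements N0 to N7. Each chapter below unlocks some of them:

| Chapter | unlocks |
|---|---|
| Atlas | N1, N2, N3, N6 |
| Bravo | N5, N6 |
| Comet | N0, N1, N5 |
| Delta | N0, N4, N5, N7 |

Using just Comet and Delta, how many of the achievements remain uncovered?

3

Union of Comet, Delta = {N0, N1, N4, N5, N7}.
Not covered: N2, N3, N6 — 3 achievements.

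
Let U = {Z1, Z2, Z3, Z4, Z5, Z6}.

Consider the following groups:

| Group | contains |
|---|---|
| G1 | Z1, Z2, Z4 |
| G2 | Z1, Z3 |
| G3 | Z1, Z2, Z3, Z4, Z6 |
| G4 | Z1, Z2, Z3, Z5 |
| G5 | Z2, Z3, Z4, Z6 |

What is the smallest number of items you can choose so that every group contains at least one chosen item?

Take H = {Z1, Z3}. Each listed group contains at least one of these, so H is a hitting set of size 2.
No single item lies in every group, so at least 2 are needed and 2 is optimal.

2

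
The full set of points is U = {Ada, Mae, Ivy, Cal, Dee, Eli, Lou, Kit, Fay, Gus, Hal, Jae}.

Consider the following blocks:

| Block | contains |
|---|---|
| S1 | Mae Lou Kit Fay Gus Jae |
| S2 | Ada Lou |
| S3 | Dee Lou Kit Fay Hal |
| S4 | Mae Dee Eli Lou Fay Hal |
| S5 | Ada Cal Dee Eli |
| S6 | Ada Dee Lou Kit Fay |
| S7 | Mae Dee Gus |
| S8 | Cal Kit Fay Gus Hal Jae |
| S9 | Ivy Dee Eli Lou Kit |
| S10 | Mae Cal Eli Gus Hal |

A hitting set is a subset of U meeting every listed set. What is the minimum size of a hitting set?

3

The 3 points {Dee, Lou, Hal} hit every block.
No choice of 2 points meets every block, so 3 is the minimum.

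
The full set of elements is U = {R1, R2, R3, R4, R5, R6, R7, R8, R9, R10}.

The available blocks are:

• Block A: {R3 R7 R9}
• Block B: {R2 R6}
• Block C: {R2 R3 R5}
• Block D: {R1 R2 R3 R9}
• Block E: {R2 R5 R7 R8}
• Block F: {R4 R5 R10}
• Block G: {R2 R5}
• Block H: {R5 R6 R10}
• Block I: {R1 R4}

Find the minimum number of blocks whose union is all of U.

Take {D, E, H, I}. Their union is {R1, R2, R3, R4, R5, R6, R7, R8, R9, R10}, which is all 10 elements.
No 3 of the 9 blocks cover everything (all 84 combinations miss at least one element), so 4 is optimal.

4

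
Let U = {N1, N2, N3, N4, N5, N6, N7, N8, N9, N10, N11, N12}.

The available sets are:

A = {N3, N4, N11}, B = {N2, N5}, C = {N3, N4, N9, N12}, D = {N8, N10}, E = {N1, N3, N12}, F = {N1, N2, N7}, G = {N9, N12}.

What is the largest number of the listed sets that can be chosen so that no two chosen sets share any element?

4

A, D, F, G are pairwise disjoint (A={N3,N4,N11}; D={N8,N10}; F={N1,N2,N7}; G={N9,N12}).
Every remaining set overlaps one of these, and no 5 of the listed sets are pairwise disjoint, so 4 is the maximum.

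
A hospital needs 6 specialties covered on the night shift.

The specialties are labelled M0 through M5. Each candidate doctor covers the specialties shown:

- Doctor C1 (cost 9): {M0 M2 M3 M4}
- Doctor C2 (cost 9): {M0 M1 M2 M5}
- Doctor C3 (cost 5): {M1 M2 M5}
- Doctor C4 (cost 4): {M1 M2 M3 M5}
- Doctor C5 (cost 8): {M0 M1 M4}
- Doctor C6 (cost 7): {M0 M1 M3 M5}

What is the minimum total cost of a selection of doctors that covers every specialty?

12

C4, C5 together cover every specialty (C4 ∪ C5 = {M0, M1, M2, M3, M4, M5}); total cost 4 + 8 = 12.
No covering selection has total cost below 12.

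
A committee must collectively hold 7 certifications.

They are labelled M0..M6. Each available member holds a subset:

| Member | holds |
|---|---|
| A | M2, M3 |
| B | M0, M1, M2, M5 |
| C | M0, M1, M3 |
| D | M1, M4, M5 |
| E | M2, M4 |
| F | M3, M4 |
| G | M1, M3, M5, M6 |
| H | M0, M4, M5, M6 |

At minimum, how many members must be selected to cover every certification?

3

B and G and H together: B ∪ G ∪ H = {M0, M1, M2, M3, M4, M5, M6} — every certification is covered.
No 2 of the 8 members cover everything (all 28 combinations miss at least one certification), so 3 is optimal.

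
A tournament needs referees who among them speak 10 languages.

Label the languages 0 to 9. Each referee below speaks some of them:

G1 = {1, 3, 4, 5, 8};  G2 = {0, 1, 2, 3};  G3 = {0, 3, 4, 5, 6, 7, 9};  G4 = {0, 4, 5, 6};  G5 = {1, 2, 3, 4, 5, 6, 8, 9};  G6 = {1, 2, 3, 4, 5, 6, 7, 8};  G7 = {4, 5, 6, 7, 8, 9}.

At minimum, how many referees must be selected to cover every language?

Take {G3, G5}. Their union is {0, 1, 2, 3, 4, 5, 6, 7, 8, 9}, which is all 10 languages.
No single referee has all 10 languages (the largest, G5, has 8), so 2 is optimal.

2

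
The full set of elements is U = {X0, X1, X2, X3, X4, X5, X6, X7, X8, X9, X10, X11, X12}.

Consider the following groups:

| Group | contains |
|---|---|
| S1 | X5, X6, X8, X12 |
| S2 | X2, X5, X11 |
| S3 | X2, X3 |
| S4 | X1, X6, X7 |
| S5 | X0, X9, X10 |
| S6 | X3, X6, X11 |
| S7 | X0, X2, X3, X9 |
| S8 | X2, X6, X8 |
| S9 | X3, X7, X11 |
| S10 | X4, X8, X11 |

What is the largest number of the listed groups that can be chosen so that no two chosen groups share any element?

S3, S4, S5, S10 are pairwise disjoint (S3={X2,X3}; S4={X1,X6,X7}; S5={X0,X9,X10}; S10={X4,X8,X11}).
Every remaining group overlaps one of these, and no 5 of the listed groups are pairwise disjoint, so 4 is the maximum.

4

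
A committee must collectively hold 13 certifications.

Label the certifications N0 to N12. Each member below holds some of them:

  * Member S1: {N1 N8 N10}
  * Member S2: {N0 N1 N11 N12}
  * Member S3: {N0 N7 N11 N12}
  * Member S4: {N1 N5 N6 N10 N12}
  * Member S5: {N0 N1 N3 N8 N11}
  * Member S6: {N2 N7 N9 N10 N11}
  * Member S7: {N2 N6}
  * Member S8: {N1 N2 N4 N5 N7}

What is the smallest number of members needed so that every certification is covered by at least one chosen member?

4

Take {S4, S5, S6, S8}. Their union is {N0, N1, N2, N3, N4, N5, N6, N7, N8, N9, N10, N11, N12}, which is all 13 certifications.
No 3 of the 8 members cover everything (all 56 combinations miss at least one certification), so 4 is optimal.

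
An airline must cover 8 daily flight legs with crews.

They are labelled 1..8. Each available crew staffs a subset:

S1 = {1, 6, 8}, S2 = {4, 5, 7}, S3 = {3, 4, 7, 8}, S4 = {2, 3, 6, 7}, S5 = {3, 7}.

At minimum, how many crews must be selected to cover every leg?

Take {S1, S2, S4}. Their union is {1, 2, 3, 4, 5, 6, 7, 8}, which is all 8 legs.
Only S1 contains 1, so S1 is forced; the remaining 5 legs need at least 2 more crews (each remaining crew adds at most 3) — so at least 3 crews are needed, and 3 is optimal.

3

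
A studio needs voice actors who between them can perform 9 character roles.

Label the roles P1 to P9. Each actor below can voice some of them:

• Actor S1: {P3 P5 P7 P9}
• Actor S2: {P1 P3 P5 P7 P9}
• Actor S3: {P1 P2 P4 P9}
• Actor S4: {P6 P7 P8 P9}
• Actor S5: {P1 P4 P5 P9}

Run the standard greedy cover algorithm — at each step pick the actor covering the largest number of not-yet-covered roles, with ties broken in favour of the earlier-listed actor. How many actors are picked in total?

Greedy: pick S2 (covers 5 new) → pick S3 (covers 2 new) → pick S4 (covers 2 new). Total picks: 3.

3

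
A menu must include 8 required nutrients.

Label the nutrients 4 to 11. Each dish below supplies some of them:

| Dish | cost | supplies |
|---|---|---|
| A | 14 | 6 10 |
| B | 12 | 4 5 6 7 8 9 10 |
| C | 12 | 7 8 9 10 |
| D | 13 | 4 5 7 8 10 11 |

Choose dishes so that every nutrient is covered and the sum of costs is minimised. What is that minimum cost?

B, D together cover every nutrient (B ∪ D = {4, 5, 6, 7, 8, 9, 10, 11}); total cost 12 + 13 = 25.
No covering selection has total cost below 25.

25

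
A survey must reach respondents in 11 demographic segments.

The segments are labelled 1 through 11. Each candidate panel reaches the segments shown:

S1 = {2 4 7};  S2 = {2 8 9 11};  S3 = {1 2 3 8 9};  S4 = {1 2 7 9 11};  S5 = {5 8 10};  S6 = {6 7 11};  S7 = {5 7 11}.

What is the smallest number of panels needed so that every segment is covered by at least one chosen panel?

4

Take {S1, S3, S5, S6}. Their union is {1, 2, 3, 4, 5, 6, 7, 8, 9, 10, 11}, which is all 11 segments.
No 3 of the 7 panels cover everything (all 35 combinations miss at least one segment), so 4 is optimal.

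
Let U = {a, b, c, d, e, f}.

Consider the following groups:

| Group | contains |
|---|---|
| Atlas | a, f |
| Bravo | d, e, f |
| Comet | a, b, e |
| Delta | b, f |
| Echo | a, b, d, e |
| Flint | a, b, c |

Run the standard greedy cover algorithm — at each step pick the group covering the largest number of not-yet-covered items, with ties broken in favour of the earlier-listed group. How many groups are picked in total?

3

Greedy: pick Echo (covers 4 new) → pick Atlas (covers 1 new) → pick Flint (covers 1 new). Total picks: 3.
(The true minimum cover uses only 2 groups, so greedy is not optimal here.)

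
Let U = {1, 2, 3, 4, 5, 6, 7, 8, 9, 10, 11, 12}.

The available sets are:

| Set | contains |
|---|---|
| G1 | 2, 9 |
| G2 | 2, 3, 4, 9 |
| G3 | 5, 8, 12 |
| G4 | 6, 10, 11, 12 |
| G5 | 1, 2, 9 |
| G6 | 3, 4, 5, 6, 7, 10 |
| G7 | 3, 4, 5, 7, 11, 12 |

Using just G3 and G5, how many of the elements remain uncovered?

6

Union of G3, G5 = {1, 2, 5, 8, 9, 12}.
Not covered: 3, 4, 6, 7, 10, 11 — 6 elements.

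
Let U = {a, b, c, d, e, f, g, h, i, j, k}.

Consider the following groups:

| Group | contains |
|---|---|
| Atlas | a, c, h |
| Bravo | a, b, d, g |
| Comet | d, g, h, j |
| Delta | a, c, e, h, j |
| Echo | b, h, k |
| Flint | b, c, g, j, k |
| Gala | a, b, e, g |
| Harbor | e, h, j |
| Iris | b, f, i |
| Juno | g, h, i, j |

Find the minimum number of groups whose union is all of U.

4

Take {Bravo, Delta, Echo, Iris}. Their union is {a, b, c, d, e, f, g, h, i, j, k}, which is all 11 items.
No 3 of the 10 groups cover everything (all 120 combinations miss at least one item), so 4 is optimal.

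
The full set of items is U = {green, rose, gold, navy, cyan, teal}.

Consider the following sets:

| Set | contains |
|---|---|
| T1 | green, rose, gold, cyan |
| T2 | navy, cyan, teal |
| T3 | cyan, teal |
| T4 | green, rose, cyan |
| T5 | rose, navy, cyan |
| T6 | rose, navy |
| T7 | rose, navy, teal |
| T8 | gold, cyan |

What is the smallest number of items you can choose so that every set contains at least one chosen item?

2

The 2 items {rose, cyan} hit every set.
The sets T7, T8 are pairwise disjoint, so any hitting set needs a separate item for each — at least 2. Hence 2 is optimal.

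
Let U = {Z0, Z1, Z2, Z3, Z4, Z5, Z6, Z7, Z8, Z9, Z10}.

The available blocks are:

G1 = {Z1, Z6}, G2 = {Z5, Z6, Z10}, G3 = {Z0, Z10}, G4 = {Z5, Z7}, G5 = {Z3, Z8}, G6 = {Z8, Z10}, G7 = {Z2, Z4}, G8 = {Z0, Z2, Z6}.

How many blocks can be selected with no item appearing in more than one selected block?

5

G1, G3, G4, G5, G7 are pairwise disjoint (G1={Z1,Z6}; G3={Z0,Z10}; G4={Z5,Z7}; G5={Z3,Z8}; G7={Z2,Z4}).
Every remaining block overlaps one of these, and no 6 of the listed blocks are pairwise disjoint, so 5 is the maximum.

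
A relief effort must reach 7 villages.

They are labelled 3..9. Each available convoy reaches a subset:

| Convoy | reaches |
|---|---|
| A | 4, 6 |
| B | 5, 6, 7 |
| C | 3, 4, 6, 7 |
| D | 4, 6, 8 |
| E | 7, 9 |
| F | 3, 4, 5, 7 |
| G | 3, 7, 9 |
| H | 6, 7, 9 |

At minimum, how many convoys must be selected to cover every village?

3

Take {D, F, H}. Their union is {3, 4, 5, 6, 7, 8, 9}, which is all 7 villages.
Only D contains 8, so D is forced; the remaining 4 villages need at least 2 more convoys (each remaining convoy adds at most 3) — so at least 3 convoys are needed, and 3 is optimal.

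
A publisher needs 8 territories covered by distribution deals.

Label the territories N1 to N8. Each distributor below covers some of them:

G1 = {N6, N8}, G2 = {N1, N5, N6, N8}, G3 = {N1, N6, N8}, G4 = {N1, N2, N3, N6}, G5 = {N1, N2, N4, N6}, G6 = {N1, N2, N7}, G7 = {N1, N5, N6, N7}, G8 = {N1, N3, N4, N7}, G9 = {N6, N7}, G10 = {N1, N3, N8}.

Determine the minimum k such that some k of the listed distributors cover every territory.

3

Take {G5, G7, G10}. Their union is {N1, N2, N3, N4, N5, N6, N7, N8}, which is all 8 territories.
No 2 of the 10 distributors cover everything (all 45 combinations miss at least one territory), so 3 is optimal.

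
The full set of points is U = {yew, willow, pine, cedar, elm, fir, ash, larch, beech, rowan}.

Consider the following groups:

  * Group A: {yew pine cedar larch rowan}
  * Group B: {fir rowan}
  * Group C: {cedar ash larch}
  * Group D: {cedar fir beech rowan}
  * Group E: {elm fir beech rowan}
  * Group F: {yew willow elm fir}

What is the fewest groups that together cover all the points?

A and C and E and F together: A ∪ C ∪ E ∪ F = {yew, willow, pine, cedar, elm, fir, ash, larch, beech, rowan} — every point is covered.
No 3 of the 6 groups cover everything (all 20 combinations miss at least one point), so 4 is optimal.

4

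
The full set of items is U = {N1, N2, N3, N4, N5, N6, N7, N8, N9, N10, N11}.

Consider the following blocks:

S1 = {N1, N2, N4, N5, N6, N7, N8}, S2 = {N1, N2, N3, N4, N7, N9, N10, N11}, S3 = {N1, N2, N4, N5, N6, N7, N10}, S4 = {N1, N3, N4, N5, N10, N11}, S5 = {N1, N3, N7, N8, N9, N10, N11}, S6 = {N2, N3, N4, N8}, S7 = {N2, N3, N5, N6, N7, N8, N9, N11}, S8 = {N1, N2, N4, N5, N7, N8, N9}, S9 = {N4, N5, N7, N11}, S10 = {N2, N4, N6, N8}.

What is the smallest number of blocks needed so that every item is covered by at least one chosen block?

Take {S3, S5}. Their union is {N1, N2, N3, N4, N5, N6, N7, N8, N9, N10, N11}, which is all 11 items.
No single block has all 11 items (the largest, S2, has 8), so 2 is optimal.

2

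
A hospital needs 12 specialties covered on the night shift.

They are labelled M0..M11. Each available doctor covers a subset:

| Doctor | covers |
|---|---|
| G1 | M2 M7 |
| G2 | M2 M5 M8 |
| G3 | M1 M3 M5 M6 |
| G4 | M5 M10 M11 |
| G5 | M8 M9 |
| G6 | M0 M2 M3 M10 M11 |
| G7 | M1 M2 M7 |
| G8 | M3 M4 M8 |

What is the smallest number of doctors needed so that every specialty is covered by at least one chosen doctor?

5

G3 and G5 and G6 and G7 and G8 together: G3 ∪ G5 ∪ G6 ∪ G7 ∪ G8 = {M0, M1, M2, M3, M4, M5, M6, M7, M8, M9, M10, M11} — every specialty is covered.
No 4 of the 8 doctors cover everything (all 70 combinations miss at least one specialty), so 5 is optimal.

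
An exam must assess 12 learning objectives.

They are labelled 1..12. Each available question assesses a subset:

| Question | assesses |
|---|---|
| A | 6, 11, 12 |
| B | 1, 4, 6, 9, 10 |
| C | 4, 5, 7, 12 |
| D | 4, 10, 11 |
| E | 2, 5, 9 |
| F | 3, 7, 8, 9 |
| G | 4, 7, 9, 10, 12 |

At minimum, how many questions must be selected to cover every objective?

4

A and B and E and F together: A ∪ B ∪ E ∪ F = {1, 2, 3, 4, 5, 6, 7, 8, 9, 10, 11, 12} — every objective is covered.
Only B contains 1, so B is forced; the remaining 7 objectives need at least 3 more questions (each remaining question adds at most 3) — so at least 4 questions are needed, and 4 is optimal.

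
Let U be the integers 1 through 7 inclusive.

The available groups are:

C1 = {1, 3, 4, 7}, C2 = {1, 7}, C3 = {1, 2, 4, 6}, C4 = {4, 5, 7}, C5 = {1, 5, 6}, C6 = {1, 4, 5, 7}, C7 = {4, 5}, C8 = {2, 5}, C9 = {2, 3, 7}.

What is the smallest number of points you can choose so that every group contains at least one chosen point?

H = {1, 5, 7} meets every group (each contains at least one member of H), and |H| = 3.
No choice of 2 points meets every group, so 3 is the minimum.

3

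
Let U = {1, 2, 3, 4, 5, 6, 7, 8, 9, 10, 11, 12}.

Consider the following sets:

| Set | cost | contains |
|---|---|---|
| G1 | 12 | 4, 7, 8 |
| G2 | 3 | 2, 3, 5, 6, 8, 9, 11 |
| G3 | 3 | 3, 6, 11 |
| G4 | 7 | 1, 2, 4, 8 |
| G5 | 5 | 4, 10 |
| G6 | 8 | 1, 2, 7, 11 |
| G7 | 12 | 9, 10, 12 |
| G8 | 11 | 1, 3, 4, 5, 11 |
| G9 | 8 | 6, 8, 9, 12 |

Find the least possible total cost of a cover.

24

G2, G5, G6, G9 together cover every point (G2 ∪ G5 ∪ G6 ∪ G9 = {1, 2, 3, 4, 5, 6, 7, 8, 9, 10, 11, 12}); total cost 3 + 5 + 8 + 8 = 24.
No covering selection has total cost below 24.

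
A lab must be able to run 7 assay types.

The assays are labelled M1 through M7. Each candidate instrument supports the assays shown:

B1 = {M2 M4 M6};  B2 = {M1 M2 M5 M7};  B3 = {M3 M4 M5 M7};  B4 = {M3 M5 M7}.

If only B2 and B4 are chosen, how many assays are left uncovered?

Union of B2, B4 = {M1, M2, M3, M5, M7}.
Not covered: M4, M6 — 2 assays.

2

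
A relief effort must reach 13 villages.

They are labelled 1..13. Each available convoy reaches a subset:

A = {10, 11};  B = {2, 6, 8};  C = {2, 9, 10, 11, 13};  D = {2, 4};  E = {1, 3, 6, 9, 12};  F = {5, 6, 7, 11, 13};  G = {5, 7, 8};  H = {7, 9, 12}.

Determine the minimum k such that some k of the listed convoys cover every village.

4

C and D and E and G together: C ∪ D ∪ E ∪ G = {1, 2, 3, 4, 5, 6, 7, 8, 9, 10, 11, 12, 13} — every village is covered.
Only D contains 4, so D is forced; the remaining 11 villages need at least 3 more convoys (each remaining convoy adds at most 5) — so at least 4 convoys are needed, and 4 is optimal.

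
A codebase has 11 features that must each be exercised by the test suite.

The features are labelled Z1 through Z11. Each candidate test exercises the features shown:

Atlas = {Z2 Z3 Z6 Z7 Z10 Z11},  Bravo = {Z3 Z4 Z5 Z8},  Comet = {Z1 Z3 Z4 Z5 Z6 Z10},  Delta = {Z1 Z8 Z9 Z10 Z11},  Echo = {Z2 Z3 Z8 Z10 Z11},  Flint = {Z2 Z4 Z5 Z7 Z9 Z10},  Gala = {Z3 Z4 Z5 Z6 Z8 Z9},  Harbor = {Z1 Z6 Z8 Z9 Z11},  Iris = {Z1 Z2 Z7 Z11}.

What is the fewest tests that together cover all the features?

3

Take {Echo, Flint, Harbor}. Their union is {Z1, Z2, Z3, Z4, Z5, Z6, Z7, Z8, Z9, Z10, Z11}, which is all 11 features.
No 2 of the 9 tests cover everything (all 36 combinations miss at least one feature), so 3 is optimal.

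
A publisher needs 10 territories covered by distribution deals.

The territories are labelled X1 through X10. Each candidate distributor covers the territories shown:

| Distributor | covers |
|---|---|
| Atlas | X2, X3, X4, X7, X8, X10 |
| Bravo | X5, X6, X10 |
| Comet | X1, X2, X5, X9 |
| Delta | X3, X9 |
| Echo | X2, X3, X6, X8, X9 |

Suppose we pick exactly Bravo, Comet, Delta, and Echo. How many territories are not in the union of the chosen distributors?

2

Union of Bravo, Comet, Delta, Echo = {X1, X2, X3, X5, X6, X8, X9, X10}.
Not covered: X4, X7 — 2 territories.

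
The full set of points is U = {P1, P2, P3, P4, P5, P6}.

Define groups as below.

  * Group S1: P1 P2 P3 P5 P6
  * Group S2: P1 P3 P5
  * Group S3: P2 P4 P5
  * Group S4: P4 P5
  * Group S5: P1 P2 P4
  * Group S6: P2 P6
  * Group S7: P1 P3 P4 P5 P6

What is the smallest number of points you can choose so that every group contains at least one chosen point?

The 2 points {P2, P5} hit every group.
The groups S4, S6 are pairwise disjoint, so any hitting set needs a separate point for each — at least 2. Hence 2 is optimal.

2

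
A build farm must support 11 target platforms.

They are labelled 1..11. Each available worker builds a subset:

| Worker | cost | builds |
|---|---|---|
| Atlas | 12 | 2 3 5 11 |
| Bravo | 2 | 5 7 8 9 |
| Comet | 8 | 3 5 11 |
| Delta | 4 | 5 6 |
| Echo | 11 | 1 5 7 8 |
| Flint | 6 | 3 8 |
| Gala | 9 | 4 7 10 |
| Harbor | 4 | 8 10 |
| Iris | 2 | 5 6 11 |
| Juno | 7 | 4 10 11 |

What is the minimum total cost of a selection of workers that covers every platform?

Atlas, Bravo, Echo, Iris, Juno together cover every platform (Atlas ∪ Bravo ∪ Echo ∪ Iris ∪ Juno = {1, 2, 3, 4, 5, 6, 7, 8, 9, 10, 11}); total cost 12 + 2 + 11 + 2 + 7 = 34.
No covering selection has total cost below 34.

34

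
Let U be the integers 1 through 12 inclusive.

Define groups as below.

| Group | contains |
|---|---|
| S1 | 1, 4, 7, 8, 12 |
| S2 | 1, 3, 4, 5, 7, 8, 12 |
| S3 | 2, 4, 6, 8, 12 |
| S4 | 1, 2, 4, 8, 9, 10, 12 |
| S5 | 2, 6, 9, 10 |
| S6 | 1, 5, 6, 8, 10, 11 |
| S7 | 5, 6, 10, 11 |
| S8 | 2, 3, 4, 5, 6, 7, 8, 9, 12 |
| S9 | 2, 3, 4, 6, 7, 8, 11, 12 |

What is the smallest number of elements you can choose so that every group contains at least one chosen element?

2

Take H = {4, 10}. Each listed group contains at least one of these, so H is a hitting set of size 2.
The groups S1, S7 are pairwise disjoint, so any hitting set needs a separate element for each — at least 2. Hence 2 is optimal.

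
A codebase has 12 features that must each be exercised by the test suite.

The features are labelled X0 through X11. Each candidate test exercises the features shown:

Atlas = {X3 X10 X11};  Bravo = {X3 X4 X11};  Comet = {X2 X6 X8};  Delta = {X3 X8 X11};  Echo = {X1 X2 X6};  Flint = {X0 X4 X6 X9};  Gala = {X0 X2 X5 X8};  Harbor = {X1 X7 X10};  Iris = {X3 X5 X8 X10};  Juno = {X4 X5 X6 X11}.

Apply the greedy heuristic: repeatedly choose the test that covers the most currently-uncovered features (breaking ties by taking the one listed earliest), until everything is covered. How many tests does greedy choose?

5

Greedy: pick Flint (covers 4 new) → pick Iris (covers 4 new) → pick Echo (covers 2 new) → pick Atlas (covers 1 new) → pick Harbor (covers 1 new). Total picks: 5.
(The true minimum cover uses only 4 tests, so greedy is not optimal here.)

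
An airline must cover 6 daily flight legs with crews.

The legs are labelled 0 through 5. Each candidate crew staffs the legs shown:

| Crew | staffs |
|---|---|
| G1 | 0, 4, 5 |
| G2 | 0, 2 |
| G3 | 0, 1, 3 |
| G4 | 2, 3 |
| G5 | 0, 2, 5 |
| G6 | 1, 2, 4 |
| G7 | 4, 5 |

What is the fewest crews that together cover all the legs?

3

G3 and G4 and G7 together: G3 ∪ G4 ∪ G7 = {0, 1, 2, 3, 4, 5} — every leg is covered.
No 2 of the 7 crews cover everything (all 21 combinations miss at least one leg), so 3 is optimal.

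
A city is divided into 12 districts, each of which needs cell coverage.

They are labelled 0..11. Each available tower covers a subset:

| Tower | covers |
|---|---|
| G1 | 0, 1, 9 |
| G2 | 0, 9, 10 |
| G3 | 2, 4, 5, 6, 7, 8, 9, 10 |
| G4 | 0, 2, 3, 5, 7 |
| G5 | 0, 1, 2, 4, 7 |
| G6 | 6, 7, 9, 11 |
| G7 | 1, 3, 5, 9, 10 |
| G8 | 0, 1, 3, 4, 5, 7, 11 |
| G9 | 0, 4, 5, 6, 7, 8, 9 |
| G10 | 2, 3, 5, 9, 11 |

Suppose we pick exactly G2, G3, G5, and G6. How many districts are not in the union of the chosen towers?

Union of G2, G3, G5, G6 = {0, 1, 2, 4, 5, 6, 7, 8, 9, 10, 11}.
Not covered: 3 — 1 district.

1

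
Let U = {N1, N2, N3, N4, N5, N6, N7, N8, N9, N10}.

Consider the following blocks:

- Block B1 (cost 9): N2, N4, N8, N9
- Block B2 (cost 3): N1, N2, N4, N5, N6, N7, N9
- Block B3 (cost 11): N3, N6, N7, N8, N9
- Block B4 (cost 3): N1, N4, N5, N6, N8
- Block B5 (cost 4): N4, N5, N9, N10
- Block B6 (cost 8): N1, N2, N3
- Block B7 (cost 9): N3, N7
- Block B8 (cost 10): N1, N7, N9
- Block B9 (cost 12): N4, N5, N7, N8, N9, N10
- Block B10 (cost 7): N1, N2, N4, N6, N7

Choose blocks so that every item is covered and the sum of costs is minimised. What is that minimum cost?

18

B2, B4, B5, B6 together cover every item (B2 ∪ B4 ∪ B5 ∪ B6 = {N1, N2, N3, N4, N5, N6, N7, N8, N9, N10}); total cost 3 + 3 + 4 + 8 = 18.
No covering selection has total cost below 18.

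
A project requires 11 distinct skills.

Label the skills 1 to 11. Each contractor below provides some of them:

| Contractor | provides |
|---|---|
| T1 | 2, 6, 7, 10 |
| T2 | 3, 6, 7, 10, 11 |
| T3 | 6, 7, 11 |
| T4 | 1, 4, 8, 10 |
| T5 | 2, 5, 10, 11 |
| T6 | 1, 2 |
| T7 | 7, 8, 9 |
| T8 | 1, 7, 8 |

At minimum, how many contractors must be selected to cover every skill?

T2 and T4 and T5 and T7 together: T2 ∪ T4 ∪ T5 ∪ T7 = {1, 2, 3, 4, 5, 6, 7, 8, 9, 10, 11} — every skill is covered.
Only T5 contains 5, so T5 is forced; the remaining 7 skills need at least 3 more contractors (each remaining contractor adds at most 3) — so at least 4 contractors are needed, and 4 is optimal.

4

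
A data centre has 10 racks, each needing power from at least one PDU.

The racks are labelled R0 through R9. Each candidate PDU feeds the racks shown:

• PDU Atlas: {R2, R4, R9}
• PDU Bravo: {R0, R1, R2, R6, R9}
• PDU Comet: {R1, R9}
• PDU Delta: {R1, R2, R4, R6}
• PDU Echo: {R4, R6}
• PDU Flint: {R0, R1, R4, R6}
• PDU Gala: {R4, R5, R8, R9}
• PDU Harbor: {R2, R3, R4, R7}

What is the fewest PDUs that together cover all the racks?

Take {Bravo, Gala, Harbor}. Their union is {R0, R1, R2, R3, R4, R5, R6, R7, R8, R9}, which is all 10 racks.
Only Harbor contains R3, so Harbor is forced; the remaining 6 racks need at least 2 more PDUs (each remaining PDU adds at most 4) — so at least 3 PDUs are needed, and 3 is optimal.

3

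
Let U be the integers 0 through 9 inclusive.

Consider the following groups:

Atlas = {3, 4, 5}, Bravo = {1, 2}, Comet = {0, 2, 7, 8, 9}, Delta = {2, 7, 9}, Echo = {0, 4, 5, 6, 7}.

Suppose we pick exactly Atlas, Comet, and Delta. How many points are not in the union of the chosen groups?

Union of Atlas, Comet, Delta = {0, 2, 3, 4, 5, 7, 8, 9}.
Not covered: 1, 6 — 2 points.

2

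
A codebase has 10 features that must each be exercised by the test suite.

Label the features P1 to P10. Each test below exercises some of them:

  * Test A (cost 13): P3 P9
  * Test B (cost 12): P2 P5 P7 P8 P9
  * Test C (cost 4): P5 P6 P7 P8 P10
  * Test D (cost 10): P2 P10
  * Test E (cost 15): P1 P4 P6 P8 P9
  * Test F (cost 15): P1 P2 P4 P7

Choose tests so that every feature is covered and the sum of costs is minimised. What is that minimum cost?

A, C, F together cover every feature (A ∪ C ∪ F = {P1, P2, P3, P4, P5, P6, P7, P8, P9, P10}); total cost 13 + 4 + 15 = 32.
The greedy pick C, E, D, A costs 42; no covering selection beats 32.

32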